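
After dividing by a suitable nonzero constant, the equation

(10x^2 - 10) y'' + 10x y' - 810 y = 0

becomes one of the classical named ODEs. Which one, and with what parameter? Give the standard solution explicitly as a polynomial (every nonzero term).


All three coefficients share the factor -10; dividing through by -10 gives  (1 - x^2) y'' - x y' + 81 y = 0.
This matches the Chebyshev equation (1 - x^2) y'' - x y' + n^2 y = 0 (note the -x y' term, not -2x y') with n^2 = 81, so n = 9; the polynomial solution is T_9(x).
With y = sum_k a_k x^k, matching x^k gives (k+2)(k+1) a_{k+2} = (k^2 - n^2) a_k = (k - 9)(k + 9) a_k. The right side vanishes at k = 9, so the series with the parity of 9 terminates at degree 9.
Standard normalization: leading coefficient of T_n is 2^(n-1), so a_9 = 2^8 = 256. Work downward with a_k = (k+1)(k+2) a_{k+2} / ((k - 9)(k + 9)):
  a_7 = (8)(9)(256) / ((7 - 9)(7 + 9)) = 18432/(-32) = -576
  a_5 = (6)(7)(-576) / ((5 - 9)(5 + 9)) = -24192/(-56) = 432
  a_3 = (4)(5)(432) / ((3 - 9)(3 + 9)) = 8640/(-72) = -120
  a_1 = (2)(3)(-120) / ((1 - 9)(1 + 9)) = -720/(-80) = 9
Hence T_9(x) = 256 x^9 - 576 x^7 + 432 x^5 - 120 x^3 + 9 x.

T_9(x); series = 256 x^9 - 576 x^7 + 432 x^5 - 120 x^3 + 9 x


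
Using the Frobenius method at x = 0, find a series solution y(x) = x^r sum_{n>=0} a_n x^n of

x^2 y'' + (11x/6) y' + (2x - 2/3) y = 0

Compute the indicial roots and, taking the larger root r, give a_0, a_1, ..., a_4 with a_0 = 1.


Write in Frobenius form y'' + (p(x)/x) y' + (q(x)/x^2) y = 0:
  p(x) = 11/6,  q(x) = 2x - 2/3.
Indicial equation: r(r-1) + (11/6) r + (-2/3) = 0 -> roots r_1 = 1/2, r_2 = -4/3.
Take r = r_1 = 1/2. Let y(x) = x^r sum_{n>=0} a_n x^n with a_0 = 1.
Substitute y = x^r sum a_n x^n and match x^{r+n}. The recurrence is
  D(n) a_n + 2 a_{n-1} = 0,  where D(n) = (r+n)(r+n-1) + (11/6)(r+n) + (-2/3).
  a_n = -2 / D(n) * a_{n-1}.
Since the indicial polynomial factors as (r - r_1)(r - r_2), D(n) = (r_1 + n - r_1)(r_1 + n - r_2) = n(n + 11/6).
Evaluating step by step (a_0 = 1):
  n = 1: D(1) = 1(1 + 11/6) = 17/6; numerator = -2(1) = -2; a_1 = (-2)/(17/6) = -12/17
  n = 2: D(2) = 2(2 + 11/6) = 23/3; numerator = -2(-12/17) = 24/17; a_2 = (24/17)/(23/3) = 72/391
  n = 3: D(3) = 3(3 + 11/6) = 29/2; numerator = -2(72/391) = -144/391; a_3 = (-144/391)/(29/2) = -288/11339
  n = 4: D(4) = 4(4 + 11/6) = 70/3; numerator = -2(-288/11339) = 576/11339; a_4 = (576/11339)/(70/3) = 864/396865

r = 1/2; a_0 = 1; a_1 = -12/17; a_2 = 72/391; a_3 = -288/11339; a_4 = 864/396865


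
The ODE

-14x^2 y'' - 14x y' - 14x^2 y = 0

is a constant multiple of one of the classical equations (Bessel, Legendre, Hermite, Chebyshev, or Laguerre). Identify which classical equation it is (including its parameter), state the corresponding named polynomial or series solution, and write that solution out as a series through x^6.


All three coefficients share the factor -14; dividing through by -14 gives  x^2 y'' + x y' + x^2 y = 0.
This matches the Bessel equation x^2 y'' + x y' + (x^2 - nu^2) y = 0 with nu^2 = 0, so nu = 0; the solution bounded at x = 0 is J_0(x).
Frobenius at x = 0: indicial roots ±nu; for r = nu the recurrence k(k + 2nu) c_k = -c_{k-2} gives the standard series J_nu(x) = sum_{k>=0} (-1)^k / (k! (k+nu)!) (x/2)^(2k+nu). Evaluate the first 4 terms:
  k = 0: (-1)^0 / (0! * 0! * 2^0) x^0 = 1/(1*1*1) x^0 = (1) x^0
  k = 1: (-1)^1 / (1! * 1! * 2^2) x^2 = -1/(1*1*4) x^2 = (-1/4) x^2
  k = 2: (-1)^2 / (2! * 2! * 2^4) x^4 = 1/(2*2*16) x^4 = (1/64) x^4
  k = 3: (-1)^3 / (3! * 3! * 2^6) x^6 = -1/(6*6*64) x^6 = (-1/2304) x^6
Hence J_0(x) = -x^6/2304 + x^4/64 - x^2/4 + 1 + ....

J_0(x); series = -x^6/2304 + x^4/64 - x^2/4 + 1


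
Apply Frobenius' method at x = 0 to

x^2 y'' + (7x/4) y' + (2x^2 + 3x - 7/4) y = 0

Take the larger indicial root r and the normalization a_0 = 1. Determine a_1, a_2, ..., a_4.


Write in Frobenius form y'' + (p(x)/x) y' + (q(x)/x^2) y = 0:
  p(x) = 7/4,  q(x) = 2x^2 + 3x - 7/4.
Indicial equation: r(r-1) + (7/4) r + (-7/4) = 0 -> roots r_1 = 1, r_2 = -7/4.
Take r = r_1 = 1. Let y(x) = x^r sum_{n>=0} a_n x^n with a_0 = 1.
Substitute y = x^r sum a_n x^n and match x^{r+n}. The recurrence is
  D(n) a_n + 3 a_{n-1} + 2 a_{n-2} = 0,  where D(n) = (r+n)(r+n-1) + (7/4)(r+n) + (-7/4).
  a_n = [-3 a_{n-1} - 2 a_{n-2}] / D(n).
Since the indicial polynomial factors as (r - r_1)(r - r_2), D(n) = (r_1 + n - r_1)(r_1 + n - r_2) = n(n + 11/4).
Evaluating step by step (a_0 = 1):
  n = 1: D(1) = 1(1 + 11/4) = 15/4; numerator = -3(1) = -3; a_1 = (-3)/(15/4) = -4/5
  n = 2: D(2) = 2(2 + 11/4) = 19/2; numerator = -3(-4/5) - 2(1) = 2/5; a_2 = (2/5)/(19/2) = 4/95
  n = 3: D(3) = 3(3 + 11/4) = 69/4; numerator = -3(4/95) - 2(-4/5) = 28/19; a_3 = (28/19)/(69/4) = 112/1311
  n = 4: D(4) = 4(4 + 11/4) = 27; numerator = -3(112/1311) - 2(4/95) = -744/2185; a_4 = (-744/2185)/(27) = -248/19665

r = 1; a_0 = 1; a_1 = -4/5; a_2 = 4/95; a_3 = 112/1311; a_4 = -248/19665


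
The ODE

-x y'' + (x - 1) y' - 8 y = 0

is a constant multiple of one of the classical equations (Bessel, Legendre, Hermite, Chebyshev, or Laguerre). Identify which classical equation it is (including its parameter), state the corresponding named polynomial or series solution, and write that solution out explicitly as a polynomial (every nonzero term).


All three coefficients share the factor -1; dividing through by -1 gives  x y'' + (1 - x) y' + 8 y = 0.
This matches the Laguerre equation x y'' + (1 - x) y' + n y = 0 with n = 8; the polynomial solution is L_8(x).
With y = sum_k a_k x^k, matching x^k gives (k+1)k a_{k+1} + (k+1) a_{k+1} - k a_k + n a_k = 0, i.e. (k+1)^2 a_{k+1} = (k - n) a_k = (k - 8) a_k. The right side vanishes at k = 8, so the series terminates at degree 8.
Standard normalization L_n(0) = 1 gives a_0 = 1. Work upward with a_{k+1} = (k - 8) a_k / (k+1)^2:
  a_1 = (0 - 8)(1) / 1^2 = -8/1 = -8
  a_2 = (1 - 8)(-8) / 2^2 = 56/4 = 14
  a_3 = (2 - 8)(14) / 3^2 = -84/9 = -28/3
  a_4 = (3 - 8)(-28/3) / 4^2 = (140/3)/16 = 35/12
  a_5 = (4 - 8)(35/12) / 5^2 = (-35/3)/25 = -7/15
  a_6 = (5 - 8)(-7/15) / 6^2 = (7/5)/36 = 7/180
  a_7 = (6 - 8)(7/180) / 7^2 = (-7/90)/49 = -1/630
  a_8 = (7 - 8)(-1/630) / 8^2 = (1/630)/64 = 1/40320
Hence L_8(x) = x^8/40320 - x^7/630 + 7 x^6/180 - 7 x^5/15 + 35 x^4/12 - 28 x^3/3 + 14 x^2 - 8 x + 1.

L_8(x); series = x^8/40320 - x^7/630 + 7 x^6/180 - 7 x^5/15 + 35 x^4/12 - 28 x^3/3 + 14 x^2 - 8 x + 1


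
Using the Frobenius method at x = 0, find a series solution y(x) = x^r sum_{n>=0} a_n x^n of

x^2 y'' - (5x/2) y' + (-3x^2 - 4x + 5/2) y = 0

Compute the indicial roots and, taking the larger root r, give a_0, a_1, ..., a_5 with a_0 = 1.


Write in Frobenius form y'' + (p(x)/x) y' + (q(x)/x^2) y = 0:
  p(x) = -5/2,  q(x) = -3x^2 - 4x + 5/2.
Indicial equation: r(r-1) + (-5/2) r + (5/2) = 0 -> roots r_1 = 5/2, r_2 = 1.
Take r = r_1 = 5/2. Let y(x) = x^r sum_{n>=0} a_n x^n with a_0 = 1.
Substitute y = x^r sum a_n x^n and match x^{r+n}. The recurrence is
  D(n) a_n - 4 a_{n-1} - 3 a_{n-2} = 0,  where D(n) = (r+n)(r+n-1) + (-5/2)(r+n) + (5/2).
  a_n = [4 a_{n-1} + 3 a_{n-2}] / D(n).
Since the indicial polynomial factors as (r - r_1)(r - r_2), D(n) = (r_1 + n - r_1)(r_1 + n - r_2) = n(n + 3/2).
Evaluating step by step (a_0 = 1):
  n = 1: D(1) = 1(1 + 3/2) = 5/2; numerator = 4(1) = 4; a_1 = (4)/(5/2) = 8/5
  n = 2: D(2) = 2(2 + 3/2) = 7; numerator = 4(8/5) + 3(1) = 47/5; a_2 = (47/5)/(7) = 47/35
  n = 3: D(3) = 3(3 + 3/2) = 27/2; numerator = 4(47/35) + 3(8/5) = 356/35; a_3 = (356/35)/(27/2) = 712/945
  n = 4: D(4) = 4(4 + 3/2) = 22; numerator = 4(712/945) + 3(47/35) = 1331/189; a_4 = (1331/189)/(22) = 121/378
  n = 5: D(5) = 5(5 + 3/2) = 65/2; numerator = 4(121/378) + 3(712/945) = 478/135; a_5 = (478/135)/(65/2) = 956/8775

r = 5/2; a_0 = 1; a_1 = 8/5; a_2 = 47/35; a_3 = 712/945; a_4 = 121/378; a_5 = 956/8775


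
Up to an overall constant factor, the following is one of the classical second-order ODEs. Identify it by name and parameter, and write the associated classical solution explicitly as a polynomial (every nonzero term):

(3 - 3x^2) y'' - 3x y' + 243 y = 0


All three coefficients share the factor 3; dividing through by 3 gives  (1 - x^2) y'' - x y' + 81 y = 0.
This matches the Chebyshev equation (1 - x^2) y'' - x y' + n^2 y = 0 (note the -x y' term, not -2x y') with n^2 = 81, so n = 9; the polynomial solution is T_9(x).
With y = sum_k a_k x^k, matching x^k gives (k+2)(k+1) a_{k+2} = (k^2 - n^2) a_k = (k - 9)(k + 9) a_k. The right side vanishes at k = 9, so the series with the parity of 9 terminates at degree 9.
Standard normalization: leading coefficient of T_n is 2^(n-1), so a_9 = 2^8 = 256. Work downward with a_k = (k+1)(k+2) a_{k+2} / ((k - 9)(k + 9)):
  a_7 = (8)(9)(256) / ((7 - 9)(7 + 9)) = 18432/(-32) = -576
  a_5 = (6)(7)(-576) / ((5 - 9)(5 + 9)) = -24192/(-56) = 432
  a_3 = (4)(5)(432) / ((3 - 9)(3 + 9)) = 8640/(-72) = -120
  a_1 = (2)(3)(-120) / ((1 - 9)(1 + 9)) = -720/(-80) = 9
Hence T_9(x) = 256 x^9 - 576 x^7 + 432 x^5 - 120 x^3 + 9 x.

T_9(x); series = 256 x^9 - 576 x^7 + 432 x^5 - 120 x^3 + 9 x


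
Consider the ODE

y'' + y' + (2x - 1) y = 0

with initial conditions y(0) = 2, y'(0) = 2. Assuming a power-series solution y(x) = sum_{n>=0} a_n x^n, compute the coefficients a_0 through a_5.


Ansatz: y(x) = sum_{n>=0} a_n x^n, so y'(x) = sum_{n>=1} n a_n x^(n-1) and y''(x) = sum_{n>=2} n(n-1) a_n x^(n-2).
Substitute into P(x) y'' + Q(x) y' + R(x) y = 0 with P(x) = 1, Q(x) = 1, R(x) = 2x - 1, and match powers of x.
Initial conditions: a_0 = 2, a_1 = 2.
Setting the coefficient of each power of x to zero and solving order by order (substituting the coefficients already found):
  x^0: 2 a_2 + a_1 - a_0 = 0  ->  2 a_2 = -a_1 + a_0 = 0  ->  a_2 = 0
  x^1: 6 a_3 + 2 a_2 - a_1 + 2 a_0 = 0  ->  6 a_3 = -2 a_2 + a_1 - 2 a_0 = -2  ->  a_3 = -1/3
  x^2: 12 a_4 + 3 a_3 - a_2 + 2 a_1 = 0  ->  12 a_4 = -3 a_3 + a_2 - 2 a_1 = -3  ->  a_4 = -1/4
  x^3: 20 a_5 + 4 a_4 - a_3 + 2 a_2 = 0  ->  20 a_5 = -4 a_4 + a_3 - 2 a_2 = 2/3  ->  a_5 = 1/30
Truncated series: y(x) = 2 + 2 x - (1/3) x^3 - (1/4) x^4 + (1/30) x^5 + O(x^6).

a_0 = 2; a_1 = 2; a_2 = 0; a_3 = -1/3; a_4 = -1/4; a_5 = 1/30


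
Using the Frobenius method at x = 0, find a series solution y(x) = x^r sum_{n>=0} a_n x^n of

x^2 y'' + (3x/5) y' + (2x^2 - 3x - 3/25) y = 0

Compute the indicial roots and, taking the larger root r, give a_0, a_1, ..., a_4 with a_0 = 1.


Write in Frobenius form y'' + (p(x)/x) y' + (q(x)/x^2) y = 0:
  p(x) = 3/5,  q(x) = 2x^2 - 3x - 3/25.
Indicial equation: r(r-1) + (3/5) r + (-3/25) = 0 -> roots r_1 = 3/5, r_2 = -1/5.
Take r = r_1 = 3/5. Let y(x) = x^r sum_{n>=0} a_n x^n with a_0 = 1.
Substitute y = x^r sum a_n x^n and match x^{r+n}. The recurrence is
  D(n) a_n - 3 a_{n-1} + 2 a_{n-2} = 0,  where D(n) = (r+n)(r+n-1) + (3/5)(r+n) + (-3/25).
  a_n = [3 a_{n-1} - 2 a_{n-2}] / D(n).
Since the indicial polynomial factors as (r - r_1)(r - r_2), D(n) = (r_1 + n - r_1)(r_1 + n - r_2) = n(n + 4/5).
Evaluating step by step (a_0 = 1):
  n = 1: D(1) = 1(1 + 4/5) = 9/5; numerator = 3(1) = 3; a_1 = (3)/(9/5) = 5/3
  n = 2: D(2) = 2(2 + 4/5) = 28/5; numerator = 3(5/3) - 2(1) = 3; a_2 = (3)/(28/5) = 15/28
  n = 3: D(3) = 3(3 + 4/5) = 57/5; numerator = 3(15/28) - 2(5/3) = -145/84; a_3 = (-145/84)/(57/5) = -725/4788
  n = 4: D(4) = 4(4 + 4/5) = 96/5; numerator = 3(-725/4788) - 2(15/28) = -2435/1596; a_4 = (-2435/1596)/(96/5) = -12175/153216

r = 3/5; a_0 = 1; a_1 = 5/3; a_2 = 15/28; a_3 = -725/4788; a_4 = -12175/153216


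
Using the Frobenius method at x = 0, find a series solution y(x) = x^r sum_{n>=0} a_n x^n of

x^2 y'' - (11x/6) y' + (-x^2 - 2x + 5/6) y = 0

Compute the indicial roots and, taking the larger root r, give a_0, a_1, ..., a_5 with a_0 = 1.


Write in Frobenius form y'' + (p(x)/x) y' + (q(x)/x^2) y = 0:
  p(x) = -11/6,  q(x) = -x^2 - 2x + 5/6.
Indicial equation: r(r-1) + (-11/6) r + (5/6) = 0 -> roots r_1 = 5/2, r_2 = 1/3.
Take r = r_1 = 5/2. Let y(x) = x^r sum_{n>=0} a_n x^n with a_0 = 1.
Substitute y = x^r sum a_n x^n and match x^{r+n}. The recurrence is
  D(n) a_n - 2 a_{n-1} - 1 a_{n-2} = 0,  where D(n) = (r+n)(r+n-1) + (-11/6)(r+n) + (5/6).
  a_n = [2 a_{n-1} + 1 a_{n-2}] / D(n).
Since the indicial polynomial factors as (r - r_1)(r - r_2), D(n) = (r_1 + n - r_1)(r_1 + n - r_2) = n(n + 13/6).
Evaluating step by step (a_0 = 1):
  n = 1: D(1) = 1(1 + 13/6) = 19/6; numerator = 2(1) = 2; a_1 = (2)/(19/6) = 12/19
  n = 2: D(2) = 2(2 + 13/6) = 25/3; numerator = 2(12/19) + 1(1) = 43/19; a_2 = (43/19)/(25/3) = 129/475
  n = 3: D(3) = 3(3 + 13/6) = 31/2; numerator = 2(129/475) + 1(12/19) = 558/475; a_3 = (558/475)/(31/2) = 36/475
  n = 4: D(4) = 4(4 + 13/6) = 74/3; numerator = 2(36/475) + 1(129/475) = 201/475; a_4 = (201/475)/(74/3) = 603/35150
  n = 5: D(5) = 5(5 + 13/6) = 215/6; numerator = 2(603/35150) + 1(36/475) = 387/3515; a_5 = (387/3515)/(215/6) = 54/17575

r = 5/2; a_0 = 1; a_1 = 12/19; a_2 = 129/475; a_3 = 36/475; a_4 = 603/35150; a_5 = 54/17575


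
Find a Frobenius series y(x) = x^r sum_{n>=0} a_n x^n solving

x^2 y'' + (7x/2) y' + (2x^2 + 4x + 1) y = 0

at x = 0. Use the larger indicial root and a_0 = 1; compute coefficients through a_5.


Write in Frobenius form y'' + (p(x)/x) y' + (q(x)/x^2) y = 0:
  p(x) = 7/2,  q(x) = 2x^2 + 4x + 1.
Indicial equation: r(r-1) + (7/2) r + (1) = 0 -> roots r_1 = -1/2, r_2 = -2.
Take r = r_1 = -1/2. Let y(x) = x^r sum_{n>=0} a_n x^n with a_0 = 1.
Substitute y = x^r sum a_n x^n and match x^{r+n}. The recurrence is
  D(n) a_n + 4 a_{n-1} + 2 a_{n-2} = 0,  where D(n) = (r+n)(r+n-1) + (7/2)(r+n) + (1).
  a_n = [-4 a_{n-1} - 2 a_{n-2}] / D(n).
Since the indicial polynomial factors as (r - r_1)(r - r_2), D(n) = (r_1 + n - r_1)(r_1 + n - r_2) = n(n + 3/2).
Evaluating step by step (a_0 = 1):
  n = 1: D(1) = 1(1 + 3/2) = 5/2; numerator = -4(1) = -4; a_1 = (-4)/(5/2) = -8/5
  n = 2: D(2) = 2(2 + 3/2) = 7; numerator = -4(-8/5) - 2(1) = 22/5; a_2 = (22/5)/(7) = 22/35
  n = 3: D(3) = 3(3 + 3/2) = 27/2; numerator = -4(22/35) - 2(-8/5) = 24/35; a_3 = (24/35)/(27/2) = 16/315
  n = 4: D(4) = 4(4 + 3/2) = 22; numerator = -4(16/315) - 2(22/35) = -92/63; a_4 = (-92/63)/(22) = -46/693
  n = 5: D(5) = 5(5 + 3/2) = 65/2; numerator = -4(-46/693) - 2(16/315) = 568/3465; a_5 = (568/3465)/(65/2) = 1136/225225

r = -1/2; a_0 = 1; a_1 = -8/5; a_2 = 22/35; a_3 = 16/315; a_4 = -46/693; a_5 = 1136/225225


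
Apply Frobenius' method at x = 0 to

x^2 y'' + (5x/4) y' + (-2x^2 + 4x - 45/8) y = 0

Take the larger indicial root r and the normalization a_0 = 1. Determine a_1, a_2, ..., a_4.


Write in Frobenius form y'' + (p(x)/x) y' + (q(x)/x^2) y = 0:
  p(x) = 5/4,  q(x) = -2x^2 + 4x - 45/8.
Indicial equation: r(r-1) + (5/4) r + (-45/8) = 0 -> roots r_1 = 9/4, r_2 = -5/2.
Take r = r_1 = 9/4. Let y(x) = x^r sum_{n>=0} a_n x^n with a_0 = 1.
Substitute y = x^r sum a_n x^n and match x^{r+n}. The recurrence is
  D(n) a_n + 4 a_{n-1} - 2 a_{n-2} = 0,  where D(n) = (r+n)(r+n-1) + (5/4)(r+n) + (-45/8).
  a_n = [-4 a_{n-1} + 2 a_{n-2}] / D(n).
Since the indicial polynomial factors as (r - r_1)(r - r_2), D(n) = (r_1 + n - r_1)(r_1 + n - r_2) = n(n + 19/4).
Evaluating step by step (a_0 = 1):
  n = 1: D(1) = 1(1 + 19/4) = 23/4; numerator = -4(1) = -4; a_1 = (-4)/(23/4) = -16/23
  n = 2: D(2) = 2(2 + 19/4) = 27/2; numerator = -4(-16/23) + 2(1) = 110/23; a_2 = (110/23)/(27/2) = 220/621
  n = 3: D(3) = 3(3 + 19/4) = 93/4; numerator = -4(220/621) + 2(-16/23) = -1744/621; a_3 = (-1744/621)/(93/4) = -6976/57753
  n = 4: D(4) = 4(4 + 19/4) = 35; numerator = -4(-6976/57753) + 2(220/621) = 68824/57753; a_4 = (68824/57753)/(35) = 9832/288765

r = 9/4; a_0 = 1; a_1 = -16/23; a_2 = 220/621; a_3 = -6976/57753; a_4 = 9832/288765


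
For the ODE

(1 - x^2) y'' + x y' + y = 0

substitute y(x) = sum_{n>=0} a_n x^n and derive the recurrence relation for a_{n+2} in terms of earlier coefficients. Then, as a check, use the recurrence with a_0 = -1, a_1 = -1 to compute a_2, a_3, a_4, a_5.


Substitute y = sum_n a_n x^n.
(1 - 1 x^2) y'' contributes (n+2)(n+1) a_{n+2} - n(n-1) a_n at x^n.
x y'(x) contributes n a_n at x^n.
y(x) contributes 1 a_n at x^n.
Matching x^n: (n+2)(n+1) a_{n+2} + (-n(n-1) + n + 1) a_n = 0.
Thus a_{n+2} = (n(n-1) - n - 1) / ((n+1)(n+2)) * a_n.

Check with a_0 = -1, a_1 = -1 (apply the recurrence for n = 0, 1, 2, 3): a_0 = -1, a_1 = -1, a_2 = 1/2, a_3 = 1/3, a_4 = -1/24, a_5 = 1/30.

a_(n+2) = (n(n-1) - n - 1) / ((n+1)(n+2)) * a_n; check: a_0 = -1, a_1 = -1, a_2 = 1/2, a_3 = 1/3, a_4 = -1/24, a_5 = 1/30


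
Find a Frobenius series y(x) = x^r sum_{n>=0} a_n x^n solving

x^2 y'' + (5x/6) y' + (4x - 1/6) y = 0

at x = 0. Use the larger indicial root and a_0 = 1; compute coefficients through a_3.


Write in Frobenius form y'' + (p(x)/x) y' + (q(x)/x^2) y = 0:
  p(x) = 5/6,  q(x) = 4x - 1/6.
Indicial equation: r(r-1) + (5/6) r + (-1/6) = 0 -> roots r_1 = 1/2, r_2 = -1/3.
Take r = r_1 = 1/2. Let y(x) = x^r sum_{n>=0} a_n x^n with a_0 = 1.
Substitute y = x^r sum a_n x^n and match x^{r+n}. The recurrence is
  D(n) a_n + 4 a_{n-1} = 0,  where D(n) = (r+n)(r+n-1) + (5/6)(r+n) + (-1/6).
  a_n = -4 / D(n) * a_{n-1}.
Since the indicial polynomial factors as (r - r_1)(r - r_2), D(n) = (r_1 + n - r_1)(r_1 + n - r_2) = n(n + 5/6).
Evaluating step by step (a_0 = 1):
  n = 1: D(1) = 1(1 + 5/6) = 11/6; numerator = -4(1) = -4; a_1 = (-4)/(11/6) = -24/11
  n = 2: D(2) = 2(2 + 5/6) = 17/3; numerator = -4(-24/11) = 96/11; a_2 = (96/11)/(17/3) = 288/187
  n = 3: D(3) = 3(3 + 5/6) = 23/2; numerator = -4(288/187) = -1152/187; a_3 = (-1152/187)/(23/2) = -2304/4301

r = 1/2; a_0 = 1; a_1 = -24/11; a_2 = 288/187; a_3 = -2304/4301


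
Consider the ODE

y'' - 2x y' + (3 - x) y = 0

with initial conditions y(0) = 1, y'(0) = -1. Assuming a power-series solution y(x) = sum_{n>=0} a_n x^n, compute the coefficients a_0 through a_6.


Ansatz: y(x) = sum_{n>=0} a_n x^n, so y'(x) = sum_{n>=1} n a_n x^(n-1) and y''(x) = sum_{n>=2} n(n-1) a_n x^(n-2).
Substitute into P(x) y'' + Q(x) y' + R(x) y = 0 with P(x) = 1, Q(x) = -2x, R(x) = 3 - x, and match powers of x.
Initial conditions: a_0 = 1, a_1 = -1.
Setting the coefficient of each power of x to zero and solving order by order (substituting the coefficients already found):
  x^0: 2 a_2 + 3 a_0 = 0  ->  2 a_2 = -3 a_0 = -3  ->  a_2 = -3/2
  x^1: 6 a_3 + a_1 - a_0 = 0  ->  6 a_3 = -a_1 + a_0 = 2  ->  a_3 = 1/3
  x^2: 12 a_4 - a_2 - a_1 = 0  ->  12 a_4 = a_2 + a_1 = -5/2  ->  a_4 = -5/24
  x^3: 20 a_5 - 3 a_3 - a_2 = 0  ->  20 a_5 = 3 a_3 + a_2 = -1/2  ->  a_5 = -1/40
  x^4: 30 a_6 - 5 a_4 - a_3 = 0  ->  30 a_6 = 5 a_4 + a_3 = -17/24  ->  a_6 = -17/720
Truncated series: y(x) = 1 - x - (3/2) x^2 + (1/3) x^3 - (5/24) x^4 - (1/40) x^5 - (17/720) x^6 + O(x^7).

a_0 = 1; a_1 = -1; a_2 = -3/2; a_3 = 1/3; a_4 = -5/24; a_5 = -1/40; a_6 = -17/720


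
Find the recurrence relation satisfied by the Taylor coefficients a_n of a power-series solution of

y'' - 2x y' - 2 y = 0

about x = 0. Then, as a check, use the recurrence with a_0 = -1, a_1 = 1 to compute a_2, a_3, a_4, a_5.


Substitute y = sum_n a_n x^n.
y''(x) has coefficient (n+2)(n+1) a_{n+2} at x^n;
-2 x y'(x) has coefficient -2 n a_n at x^n (shift);
-2 y(x) has coefficient -2 a_n at x^n.
Matching x^n: (n+2)(n+1) a_{n+2} + (-2n - 2) a_n = 0.
Thus a_{n+2} = (2n + 2) / ((n+1)(n+2)) * a_n.

Check with a_0 = -1, a_1 = 1 (apply the recurrence for n = 0, 1, 2, 3): a_0 = -1, a_1 = 1, a_2 = -1, a_3 = 2/3, a_4 = -1/2, a_5 = 4/15.

a_(n+2) = (2n + 2) / ((n+1)(n+2)) * a_n; check: a_0 = -1, a_1 = 1, a_2 = -1, a_3 = 2/3, a_4 = -1/2, a_5 = 4/15


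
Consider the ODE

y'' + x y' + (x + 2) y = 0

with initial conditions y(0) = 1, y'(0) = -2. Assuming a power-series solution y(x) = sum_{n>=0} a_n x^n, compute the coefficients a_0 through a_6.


Ansatz: y(x) = sum_{n>=0} a_n x^n, so y'(x) = sum_{n>=1} n a_n x^(n-1) and y''(x) = sum_{n>=2} n(n-1) a_n x^(n-2).
Substitute into P(x) y'' + Q(x) y' + R(x) y = 0 with P(x) = 1, Q(x) = x, R(x) = x + 2, and match powers of x.
Initial conditions: a_0 = 1, a_1 = -2.
Setting the coefficient of each power of x to zero and solving order by order (substituting the coefficients already found):
  x^0: 2 a_2 + 2 a_0 = 0  ->  2 a_2 = -2 a_0 = -2  ->  a_2 = -1
  x^1: 6 a_3 + 3 a_1 + a_0 = 0  ->  6 a_3 = -3 a_1 - a_0 = 5  ->  a_3 = 5/6
  x^2: 12 a_4 + 4 a_2 + a_1 = 0  ->  12 a_4 = -4 a_2 - a_1 = 6  ->  a_4 = 1/2
  x^3: 20 a_5 + 5 a_3 + a_2 = 0  ->  20 a_5 = -5 a_3 - a_2 = -19/6  ->  a_5 = -19/120
  x^4: 30 a_6 + 6 a_4 + a_3 = 0  ->  30 a_6 = -6 a_4 - a_3 = -23/6  ->  a_6 = -23/180
Truncated series: y(x) = 1 - 2 x - x^2 + (5/6) x^3 + (1/2) x^4 - (19/120) x^5 - (23/180) x^6 + O(x^7).

a_0 = 1; a_1 = -2; a_2 = -1; a_3 = 5/6; a_4 = 1/2; a_5 = -19/120; a_6 = -23/180


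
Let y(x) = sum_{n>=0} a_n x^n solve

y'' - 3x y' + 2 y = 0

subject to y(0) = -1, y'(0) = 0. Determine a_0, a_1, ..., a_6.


Ansatz: y(x) = sum_{n>=0} a_n x^n, so y'(x) = sum_{n>=1} n a_n x^(n-1) and y''(x) = sum_{n>=2} n(n-1) a_n x^(n-2).
Substitute into P(x) y'' + Q(x) y' + R(x) y = 0 with P(x) = 1, Q(x) = -3x, R(x) = 2, and match powers of x.
Initial conditions: a_0 = -1, a_1 = 0.
Setting the coefficient of each power of x to zero and solving order by order (substituting the coefficients already found):
  x^0: 2 a_2 + 2 a_0 = 0  ->  2 a_2 = -2 a_0 = 2  ->  a_2 = 1
  x^1: 6 a_3 - a_1 = 0  ->  6 a_3 = a_1 = 0  ->  a_3 = 0
  x^2: 12 a_4 - 4 a_2 = 0  ->  12 a_4 = 4 a_2 = 4  ->  a_4 = 1/3
  x^3: 20 a_5 - 7 a_3 = 0  ->  20 a_5 = 7 a_3 = 0  ->  a_5 = 0
  x^4: 30 a_6 - 10 a_4 = 0  ->  30 a_6 = 10 a_4 = 10/3  ->  a_6 = 1/9
Truncated series: y(x) = -1 + x^2 + (1/3) x^4 + (1/9) x^6 + O(x^7).

a_0 = -1; a_1 = 0; a_2 = 1; a_3 = 0; a_4 = 1/3; a_5 = 0; a_6 = 1/9


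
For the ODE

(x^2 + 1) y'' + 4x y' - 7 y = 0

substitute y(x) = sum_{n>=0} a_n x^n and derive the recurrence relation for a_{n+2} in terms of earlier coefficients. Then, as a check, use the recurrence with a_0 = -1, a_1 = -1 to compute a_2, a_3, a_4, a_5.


Substitute y = sum_n a_n x^n.
(1 + 1 x^2) y'' contributes (n+2)(n+1) a_{n+2} + n(n-1) a_n at x^n.
4 x y'(x) contributes 4 n a_n at x^n.
-7 y(x) contributes -7 a_n at x^n.
Matching x^n: (n+2)(n+1) a_{n+2} + (n(n-1) + 4 n - 7) a_n = 0.
Thus a_{n+2} = (-n(n-1) - 4 n + 7) / ((n+1)(n+2)) * a_n.

Check with a_0 = -1, a_1 = -1 (apply the recurrence for n = 0, 1, 2, 3): a_0 = -1, a_1 = -1, a_2 = -7/2, a_3 = -1/2, a_4 = 7/8, a_5 = 11/40.

a_(n+2) = (-n(n-1) - 4 n + 7) / ((n+1)(n+2)) * a_n; check: a_0 = -1, a_1 = -1, a_2 = -7/2, a_3 = -1/2, a_4 = 7/8, a_5 = 11/40


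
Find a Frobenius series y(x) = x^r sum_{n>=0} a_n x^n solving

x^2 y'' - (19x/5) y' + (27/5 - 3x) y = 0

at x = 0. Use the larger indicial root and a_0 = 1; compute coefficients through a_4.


Write in Frobenius form y'' + (p(x)/x) y' + (q(x)/x^2) y = 0:
  p(x) = -19/5,  q(x) = 27/5 - 3x.
Indicial equation: r(r-1) + (-19/5) r + (27/5) = 0 -> roots r_1 = 3, r_2 = 9/5.
Take r = r_1 = 3. Let y(x) = x^r sum_{n>=0} a_n x^n with a_0 = 1.
Substitute y = x^r sum a_n x^n and match x^{r+n}. The recurrence is
  D(n) a_n - 3 a_{n-1} = 0,  where D(n) = (r+n)(r+n-1) + (-19/5)(r+n) + (27/5).
  a_n = 3 / D(n) * a_{n-1}.
Since the indicial polynomial factors as (r - r_1)(r - r_2), D(n) = (r_1 + n - r_1)(r_1 + n - r_2) = n(n + 6/5).
Evaluating step by step (a_0 = 1):
  n = 1: D(1) = 1(1 + 6/5) = 11/5; numerator = 3(1) = 3; a_1 = (3)/(11/5) = 15/11
  n = 2: D(2) = 2(2 + 6/5) = 32/5; numerator = 3(15/11) = 45/11; a_2 = (45/11)/(32/5) = 225/352
  n = 3: D(3) = 3(3 + 6/5) = 63/5; numerator = 3(225/352) = 675/352; a_3 = (675/352)/(63/5) = 375/2464
  n = 4: D(4) = 4(4 + 6/5) = 104/5; numerator = 3(375/2464) = 1125/2464; a_4 = (1125/2464)/(104/5) = 5625/256256

r = 3; a_0 = 1; a_1 = 15/11; a_2 = 225/352; a_3 = 375/2464; a_4 = 5625/256256


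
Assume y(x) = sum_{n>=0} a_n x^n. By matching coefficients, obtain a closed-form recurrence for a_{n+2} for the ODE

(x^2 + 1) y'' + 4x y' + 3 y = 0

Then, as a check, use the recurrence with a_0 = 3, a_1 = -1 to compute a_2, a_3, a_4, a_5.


Substitute y = sum_n a_n x^n.
(1 + 1 x^2) y'' contributes (n+2)(n+1) a_{n+2} + n(n-1) a_n at x^n.
4 x y'(x) contributes 4 n a_n at x^n.
3 y(x) contributes 3 a_n at x^n.
Matching x^n: (n+2)(n+1) a_{n+2} + (n(n-1) + 4 n + 3) a_n = 0.
Thus a_{n+2} = (-n(n-1) - 4 n - 3) / ((n+1)(n+2)) * a_n.

Check with a_0 = 3, a_1 = -1 (apply the recurrence for n = 0, 1, 2, 3): a_0 = 3, a_1 = -1, a_2 = -9/2, a_3 = 7/6, a_4 = 39/8, a_5 = -49/40.

a_(n+2) = (-n(n-1) - 4 n - 3) / ((n+1)(n+2)) * a_n; check: a_0 = 3, a_1 = -1, a_2 = -9/2, a_3 = 7/6, a_4 = 39/8, a_5 = -49/40


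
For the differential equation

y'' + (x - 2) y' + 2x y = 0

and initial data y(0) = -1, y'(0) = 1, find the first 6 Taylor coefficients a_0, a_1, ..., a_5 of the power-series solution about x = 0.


Ansatz: y(x) = sum_{n>=0} a_n x^n, so y'(x) = sum_{n>=1} n a_n x^(n-1) and y''(x) = sum_{n>=2} n(n-1) a_n x^(n-2).
Substitute into P(x) y'' + Q(x) y' + R(x) y = 0 with P(x) = 1, Q(x) = x - 2, R(x) = 2x, and match powers of x.
Initial conditions: a_0 = -1, a_1 = 1.
Setting the coefficient of each power of x to zero and solving order by order (substituting the coefficients already found):
  x^0: 2 a_2 - 2 a_1 = 0  ->  2 a_2 = 2 a_1 = 2  ->  a_2 = 1
  x^1: 6 a_3 - 4 a_2 + a_1 + 2 a_0 = 0  ->  6 a_3 = 4 a_2 - a_1 - 2 a_0 = 5  ->  a_3 = 5/6
  x^2: 12 a_4 - 6 a_3 + 2 a_2 + 2 a_1 = 0  ->  12 a_4 = 6 a_3 - 2 a_2 - 2 a_1 = 1  ->  a_4 = 1/12
  x^3: 20 a_5 - 8 a_4 + 3 a_3 + 2 a_2 = 0  ->  20 a_5 = 8 a_4 - 3 a_3 - 2 a_2 = -23/6  ->  a_5 = -23/120
Truncated series: y(x) = -1 + x + x^2 + (5/6) x^3 + (1/12) x^4 - (23/120) x^5 + O(x^6).

a_0 = -1; a_1 = 1; a_2 = 1; a_3 = 5/6; a_4 = 1/12; a_5 = -23/120


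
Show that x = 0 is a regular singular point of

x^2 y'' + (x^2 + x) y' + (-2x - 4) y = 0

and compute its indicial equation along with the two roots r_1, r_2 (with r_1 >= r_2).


Divide by x^2 to reach normal form y'' + P_1(x) y' + P_2(x) y = 0 with P_1(x) = 1 + 1/x and P_2(x) = -2/x - 4/x^2.
x = 0 is a singular point because the y'-coefficient 1 + 1/x has a pole at x = 0 and the y-coefficient -2/x - 4/x^2 has a pole at x = 0.
It is a regular singular point because x P_1(x) = p(x) = x + 1 and x^2 P_2(x) = q(x) = -2x - 4 are polynomials, hence analytic at x = 0.
p(0) = 1,  q(0) = -4.
Indicial equation: r(r-1) + p(0) r + q(0) = 0, i.e. r^2 + (p(0) - 1) r + q(0) = 0, i.e. r^2 - 4 = 0.
Discriminant: (0)^2 - 4(-4) = 16, so r = (0 ± 4)/2.
Solving: r_1 = 2, r_2 = -2.

indicial: r^2 - 4 = 0; roots r_1 = 2, r_2 = -2


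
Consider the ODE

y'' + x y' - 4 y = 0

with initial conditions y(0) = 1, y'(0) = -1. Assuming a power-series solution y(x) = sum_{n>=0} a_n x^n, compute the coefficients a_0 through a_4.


Ansatz: y(x) = sum_{n>=0} a_n x^n, so y'(x) = sum_{n>=1} n a_n x^(n-1) and y''(x) = sum_{n>=2} n(n-1) a_n x^(n-2).
Substitute into P(x) y'' + Q(x) y' + R(x) y = 0 with P(x) = 1, Q(x) = x, R(x) = -4, and match powers of x.
Initial conditions: a_0 = 1, a_1 = -1.
Setting the coefficient of each power of x to zero and solving order by order (substituting the coefficients already found):
  x^0: 2 a_2 - 4 a_0 = 0  ->  2 a_2 = 4 a_0 = 4  ->  a_2 = 2
  x^1: 6 a_3 - 3 a_1 = 0  ->  6 a_3 = 3 a_1 = -3  ->  a_3 = -1/2
  x^2: 12 a_4 - 2 a_2 = 0  ->  12 a_4 = 2 a_2 = 4  ->  a_4 = 1/3
Truncated series: y(x) = 1 - x + 2 x^2 - (1/2) x^3 + (1/3) x^4 + O(x^5).

a_0 = 1; a_1 = -1; a_2 = 2; a_3 = -1/2; a_4 = 1/3


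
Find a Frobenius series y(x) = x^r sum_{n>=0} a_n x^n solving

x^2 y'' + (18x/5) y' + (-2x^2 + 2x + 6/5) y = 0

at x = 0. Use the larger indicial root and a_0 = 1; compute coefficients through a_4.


Write in Frobenius form y'' + (p(x)/x) y' + (q(x)/x^2) y = 0:
  p(x) = 18/5,  q(x) = -2x^2 + 2x + 6/5.
Indicial equation: r(r-1) + (18/5) r + (6/5) = 0 -> roots r_1 = -3/5, r_2 = -2.
Take r = r_1 = -3/5. Let y(x) = x^r sum_{n>=0} a_n x^n with a_0 = 1.
Substitute y = x^r sum a_n x^n and match x^{r+n}. The recurrence is
  D(n) a_n + 2 a_{n-1} - 2 a_{n-2} = 0,  where D(n) = (r+n)(r+n-1) + (18/5)(r+n) + (6/5).
  a_n = [-2 a_{n-1} + 2 a_{n-2}] / D(n).
Since the indicial polynomial factors as (r - r_1)(r - r_2), D(n) = (r_1 + n - r_1)(r_1 + n - r_2) = n(n + 7/5).
Evaluating step by step (a_0 = 1):
  n = 1: D(1) = 1(1 + 7/5) = 12/5; numerator = -2(1) = -2; a_1 = (-2)/(12/5) = -5/6
  n = 2: D(2) = 2(2 + 7/5) = 34/5; numerator = -2(-5/6) + 2(1) = 11/3; a_2 = (11/3)/(34/5) = 55/102
  n = 3: D(3) = 3(3 + 7/5) = 66/5; numerator = -2(55/102) + 2(-5/6) = -140/51; a_3 = (-140/51)/(66/5) = -350/1683
  n = 4: D(4) = 4(4 + 7/5) = 108/5; numerator = -2(-350/1683) + 2(55/102) = 2515/1683; a_4 = (2515/1683)/(108/5) = 12575/181764

r = -3/5; a_0 = 1; a_1 = -5/6; a_2 = 55/102; a_3 = -350/1683; a_4 = 12575/181764


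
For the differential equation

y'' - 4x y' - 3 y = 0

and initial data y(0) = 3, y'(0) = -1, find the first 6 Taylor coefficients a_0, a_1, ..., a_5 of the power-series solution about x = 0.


Ansatz: y(x) = sum_{n>=0} a_n x^n, so y'(x) = sum_{n>=1} n a_n x^(n-1) and y''(x) = sum_{n>=2} n(n-1) a_n x^(n-2).
Substitute into P(x) y'' + Q(x) y' + R(x) y = 0 with P(x) = 1, Q(x) = -4x, R(x) = -3, and match powers of x.
Initial conditions: a_0 = 3, a_1 = -1.
Setting the coefficient of each power of x to zero and solving order by order (substituting the coefficients already found):
  x^0: 2 a_2 - 3 a_0 = 0  ->  2 a_2 = 3 a_0 = 9  ->  a_2 = 9/2
  x^1: 6 a_3 - 7 a_1 = 0  ->  6 a_3 = 7 a_1 = -7  ->  a_3 = -7/6
  x^2: 12 a_4 - 11 a_2 = 0  ->  12 a_4 = 11 a_2 = 99/2  ->  a_4 = 33/8
  x^3: 20 a_5 - 15 a_3 = 0  ->  20 a_5 = 15 a_3 = -35/2  ->  a_5 = -7/8
Truncated series: y(x) = 3 - x + (9/2) x^2 - (7/6) x^3 + (33/8) x^4 - (7/8) x^5 + O(x^6).

a_0 = 3; a_1 = -1; a_2 = 9/2; a_3 = -7/6; a_4 = 33/8; a_5 = -7/8


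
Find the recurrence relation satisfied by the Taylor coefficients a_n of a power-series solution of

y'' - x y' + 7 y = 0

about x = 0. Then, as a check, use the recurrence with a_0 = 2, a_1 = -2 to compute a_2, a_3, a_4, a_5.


Substitute y = sum_n a_n x^n.
y''(x) has coefficient (n+2)(n+1) a_{n+2} at x^n;
-x y'(x) has coefficient -n a_n at x^n (shift);
7 y(x) has coefficient 7 a_n at x^n.
Matching x^n: (n+2)(n+1) a_{n+2} + (-n + 7) a_n = 0.
Thus a_{n+2} = (n - 7) / ((n+1)(n+2)) * a_n.

Check with a_0 = 2, a_1 = -2 (apply the recurrence for n = 0, 1, 2, 3): a_0 = 2, a_1 = -2, a_2 = -7, a_3 = 2, a_4 = 35/12, a_5 = -2/5.

a_(n+2) = (n - 7) / ((n+1)(n+2)) * a_n; check: a_0 = 2, a_1 = -2, a_2 = -7, a_3 = 2, a_4 = 35/12, a_5 = -2/5


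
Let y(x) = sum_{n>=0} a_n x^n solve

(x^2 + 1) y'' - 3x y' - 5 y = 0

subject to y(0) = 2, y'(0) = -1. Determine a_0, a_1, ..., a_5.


Ansatz: y(x) = sum_{n>=0} a_n x^n, so y'(x) = sum_{n>=1} n a_n x^(n-1) and y''(x) = sum_{n>=2} n(n-1) a_n x^(n-2).
Substitute into P(x) y'' + Q(x) y' + R(x) y = 0 with P(x) = x^2 + 1, Q(x) = -3x, R(x) = -5, and match powers of x.
Initial conditions: a_0 = 2, a_1 = -1.
Setting the coefficient of each power of x to zero and solving order by order (substituting the coefficients already found):
  x^0: 2 a_2 - 5 a_0 = 0  ->  2 a_2 = 5 a_0 = 10  ->  a_2 = 5
  x^1: 6 a_3 - 8 a_1 = 0  ->  6 a_3 = 8 a_1 = -8  ->  a_3 = -4/3
  x^2: 12 a_4 - 9 a_2 = 0  ->  12 a_4 = 9 a_2 = 45  ->  a_4 = 15/4
  x^3: 20 a_5 - 8 a_3 = 0  ->  20 a_5 = 8 a_3 = -32/3  ->  a_5 = -8/15
Truncated series: y(x) = 2 - x + 5 x^2 - (4/3) x^3 + (15/4) x^4 - (8/15) x^5 + O(x^6).

a_0 = 2; a_1 = -1; a_2 = 5; a_3 = -4/3; a_4 = 15/4; a_5 = -8/15


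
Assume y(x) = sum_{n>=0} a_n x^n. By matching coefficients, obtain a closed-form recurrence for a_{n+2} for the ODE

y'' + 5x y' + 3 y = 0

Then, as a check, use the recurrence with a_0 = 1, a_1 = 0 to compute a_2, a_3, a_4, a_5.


Substitute y = sum_n a_n x^n.
y''(x) has coefficient (n+2)(n+1) a_{n+2} at x^n;
5 x y'(x) has coefficient 5 n a_n at x^n (shift);
3 y(x) has coefficient 3 a_n at x^n.
Matching x^n: (n+2)(n+1) a_{n+2} + (5n + 3) a_n = 0.
Thus a_{n+2} = (-5n - 3) / ((n+1)(n+2)) * a_n.

Check with a_0 = 1, a_1 = 0 (apply the recurrence for n = 0, 1, 2, 3): a_0 = 1, a_1 = 0, a_2 = -3/2, a_3 = 0, a_4 = 13/8, a_5 = 0.

a_(n+2) = (-5n - 3) / ((n+1)(n+2)) * a_n; check: a_0 = 1, a_1 = 0, a_2 = -3/2, a_3 = 0, a_4 = 13/8, a_5 = 0


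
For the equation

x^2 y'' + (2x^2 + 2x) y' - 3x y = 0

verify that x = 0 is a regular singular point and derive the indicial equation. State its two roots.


Divide by x^2 to reach normal form y'' + P_1(x) y' + P_2(x) y = 0 with P_1(x) = 2 + 2/x and P_2(x) = -3/x.
x = 0 is a singular point because the y'-coefficient 2 + 2/x has a pole at x = 0 and the y-coefficient -3/x has a pole at x = 0.
It is a regular singular point because x P_1(x) = p(x) = 2x + 2 and x^2 P_2(x) = q(x) = -3x are polynomials, hence analytic at x = 0.
p(0) = 2,  q(0) = 0.
Indicial equation: r(r-1) + p(0) r + q(0) = 0, i.e. r^2 + (p(0) - 1) r + q(0) = 0, i.e. r^2 + 1 r = 0.
Discriminant: (1)^2 - 4(0) = 1, so r = (-1 ± 1)/2.
Solving: r_1 = 0, r_2 = -1.

indicial: r^2 + 1 r = 0; roots r_1 = 0, r_2 = -1


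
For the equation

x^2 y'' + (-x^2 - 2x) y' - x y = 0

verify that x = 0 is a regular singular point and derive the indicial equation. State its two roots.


Divide by x^2 to reach normal form y'' + P_1(x) y' + P_2(x) y = 0 with P_1(x) = -1 - 2/x and P_2(x) = -1/x.
x = 0 is a singular point because the y'-coefficient -1 - 2/x has a pole at x = 0 and the y-coefficient -1/x has a pole at x = 0.
It is a regular singular point because x P_1(x) = p(x) = -x - 2 and x^2 P_2(x) = q(x) = -x are polynomials, hence analytic at x = 0.
p(0) = -2,  q(0) = 0.
Indicial equation: r(r-1) + p(0) r + q(0) = 0, i.e. r^2 + (p(0) - 1) r + q(0) = 0, i.e. r^2 - 3 r = 0.
Discriminant: (-3)^2 - 4(0) = 9, so r = (3 ± 3)/2.
Solving: r_1 = 3, r_2 = 0.

indicial: r^2 - 3 r = 0; roots r_1 = 3, r_2 = 0


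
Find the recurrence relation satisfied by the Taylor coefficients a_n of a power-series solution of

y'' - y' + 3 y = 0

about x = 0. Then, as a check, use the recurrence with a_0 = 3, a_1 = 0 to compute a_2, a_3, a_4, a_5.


Substitute y = sum_n a_n x^n.
y''(x) has coefficient (n+2)(n+1) a_{n+2} at x^n;
-y'(x) has coefficient -(n+1) a_{n+1} at x^n;
3 y(x) has coefficient 3 a_n at x^n.
Matching x^n: (n+2)(n+1) a_{n+2} - (n+1) a_{n+1} + 3 a_n = 0.
Thus a_{n+2} = [(n+1) a_{n+1} - 3 a_n] / ((n+1)(n+2)).

Check with a_0 = 3, a_1 = 0 (apply the recurrence for n = 0, 1, 2, 3): a_0 = 3, a_1 = 0, a_2 = -9/2, a_3 = -3/2, a_4 = 3/4, a_5 = 3/8.

a_(n+2) = [(n+1) a_(n+1) - 3 a_n] / ((n+1)(n+2)); check: a_0 = 3, a_1 = 0, a_2 = -9/2, a_3 = -3/2, a_4 = 3/4, a_5 = 3/8


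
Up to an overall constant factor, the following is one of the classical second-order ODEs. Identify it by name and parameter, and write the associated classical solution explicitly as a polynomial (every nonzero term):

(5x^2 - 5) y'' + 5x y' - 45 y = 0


All three coefficients share the factor -5; dividing through by -5 gives  (1 - x^2) y'' - x y' + 9 y = 0.
This matches the Chebyshev equation (1 - x^2) y'' - x y' + n^2 y = 0 (note the -x y' term, not -2x y') with n^2 = 9, so n = 3; the polynomial solution is T_3(x).
With y = sum_k a_k x^k, matching x^k gives (k+2)(k+1) a_{k+2} = (k^2 - n^2) a_k = (k - 3)(k + 3) a_k. The right side vanishes at k = 3, so the series with the parity of 3 terminates at degree 3.
Standard normalization: leading coefficient of T_n is 2^(n-1), so a_3 = 2^2 = 4. Work downward with a_k = (k+1)(k+2) a_{k+2} / ((k - 3)(k + 3)):
  a_1 = (2)(3)(4) / ((1 - 3)(1 + 3)) = 24/(-8) = -3
Hence T_3(x) = 4 x^3 - 3 x.

T_3(x); series = 4 x^3 - 3 x


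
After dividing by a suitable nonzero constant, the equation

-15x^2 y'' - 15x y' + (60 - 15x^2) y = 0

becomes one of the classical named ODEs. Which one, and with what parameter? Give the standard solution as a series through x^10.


All three coefficients share the factor -15; dividing through by -15 gives  x^2 y'' + x y' + (x^2 - 4) y = 0.
This matches the Bessel equation x^2 y'' + x y' + (x^2 - nu^2) y = 0 with nu^2 = 4, so nu = 2; the solution bounded at x = 0 is J_2(x).
Frobenius at x = 0: indicial roots ±nu; for r = nu the recurrence k(k + 2nu) c_k = -c_{k-2} gives the standard series J_nu(x) = sum_{k>=0} (-1)^k / (k! (k+nu)!) (x/2)^(2k+nu). Evaluate the first 5 terms:
  k = 0: (-1)^0 / (0! * 2! * 2^2) x^2 = 1/(1*2*4) x^2 = (1/8) x^2
  k = 1: (-1)^1 / (1! * 3! * 2^4) x^4 = -1/(1*6*16) x^4 = (-1/96) x^4
  k = 2: (-1)^2 / (2! * 4! * 2^6) x^6 = 1/(2*24*64) x^6 = (1/3072) x^6
  k = 3: (-1)^3 / (3! * 5! * 2^8) x^8 = -1/(6*120*256) x^8 = (-1/184320) x^8
  k = 4: (-1)^4 / (4! * 6! * 2^10) x^10 = 1/(24*720*1024) x^10 = (1/17694720) x^10
Hence J_2(x) = x^10/17694720 - x^8/184320 + x^6/3072 - x^4/96 + x^2/8 + ....

J_2(x); series = x^10/17694720 - x^8/184320 + x^6/3072 - x^4/96 + x^2/8


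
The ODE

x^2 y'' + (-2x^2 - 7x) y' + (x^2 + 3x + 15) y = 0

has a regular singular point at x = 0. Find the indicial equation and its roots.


Divide by x^2 to reach normal form y'' + P_1(x) y' + P_2(x) y = 0 with P_1(x) = -2 - 7/x and P_2(x) = 1 + 3/x + 15/x^2.
x = 0 is a singular point because the y'-coefficient -2 - 7/x has a pole at x = 0 and the y-coefficient 1 + 3/x + 15/x^2 has a pole at x = 0.
It is a regular singular point because x P_1(x) = p(x) = -2x - 7 and x^2 P_2(x) = q(x) = x^2 + 3x + 15 are polynomials, hence analytic at x = 0.
p(0) = -7,  q(0) = 15.
Indicial equation: r(r-1) + p(0) r + q(0) = 0, i.e. r^2 + (p(0) - 1) r + q(0) = 0, i.e. r^2 - 8 r + 15 = 0.
Discriminant: (-8)^2 - 4(15) = 4, so r = (8 ± 2)/2.
Solving: r_1 = 5, r_2 = 3.

indicial: r^2 - 8 r + 15 = 0; roots r_1 = 5, r_2 = 3


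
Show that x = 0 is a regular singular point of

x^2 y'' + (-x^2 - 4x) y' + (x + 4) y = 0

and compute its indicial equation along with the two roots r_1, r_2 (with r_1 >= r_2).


Divide by x^2 to reach normal form y'' + P_1(x) y' + P_2(x) y = 0 with P_1(x) = -1 - 4/x and P_2(x) = 1/x + 4/x^2.
x = 0 is a singular point because the y'-coefficient -1 - 4/x has a pole at x = 0 and the y-coefficient 1/x + 4/x^2 has a pole at x = 0.
It is a regular singular point because x P_1(x) = p(x) = -x - 4 and x^2 P_2(x) = q(x) = x + 4 are polynomials, hence analytic at x = 0.
p(0) = -4,  q(0) = 4.
Indicial equation: r(r-1) + p(0) r + q(0) = 0, i.e. r^2 + (p(0) - 1) r + q(0) = 0, i.e. r^2 - 5 r + 4 = 0.
Discriminant: (-5)^2 - 4(4) = 9, so r = (5 ± 3)/2.
Solving: r_1 = 4, r_2 = 1.

indicial: r^2 - 5 r + 4 = 0; roots r_1 = 4, r_2 = 1


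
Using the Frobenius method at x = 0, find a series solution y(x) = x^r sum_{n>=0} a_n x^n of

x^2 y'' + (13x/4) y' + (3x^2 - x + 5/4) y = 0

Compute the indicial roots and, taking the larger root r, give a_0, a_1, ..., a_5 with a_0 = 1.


Write in Frobenius form y'' + (p(x)/x) y' + (q(x)/x^2) y = 0:
  p(x) = 13/4,  q(x) = 3x^2 - x + 5/4.
Indicial equation: r(r-1) + (13/4) r + (5/4) = 0 -> roots r_1 = -1, r_2 = -5/4.
Take r = r_1 = -1. Let y(x) = x^r sum_{n>=0} a_n x^n with a_0 = 1.
Substitute y = x^r sum a_n x^n and match x^{r+n}. The recurrence is
  D(n) a_n - 1 a_{n-1} + 3 a_{n-2} = 0,  where D(n) = (r+n)(r+n-1) + (13/4)(r+n) + (5/4).
  a_n = [1 a_{n-1} - 3 a_{n-2}] / D(n).
Since the indicial polynomial factors as (r - r_1)(r - r_2), D(n) = (r_1 + n - r_1)(r_1 + n - r_2) = n(n + 1/4).
Evaluating step by step (a_0 = 1):
  n = 1: D(1) = 1(1 + 1/4) = 5/4; numerator = 1(1) = 1; a_1 = (1)/(5/4) = 4/5
  n = 2: D(2) = 2(2 + 1/4) = 9/2; numerator = 1(4/5) - 3(1) = -11/5; a_2 = (-11/5)/(9/2) = -22/45
  n = 3: D(3) = 3(3 + 1/4) = 39/4; numerator = 1(-22/45) - 3(4/5) = -26/9; a_3 = (-26/9)/(39/4) = -8/27
  n = 4: D(4) = 4(4 + 1/4) = 17; numerator = 1(-8/27) - 3(-22/45) = 158/135; a_4 = (158/135)/(17) = 158/2295
  n = 5: D(5) = 5(5 + 1/4) = 105/4; numerator = 1(158/2295) - 3(-8/27) = 2198/2295; a_5 = (2198/2295)/(105/4) = 1256/34425

r = -1; a_0 = 1; a_1 = 4/5; a_2 = -22/45; a_3 = -8/27; a_4 = 158/2295; a_5 = 1256/34425


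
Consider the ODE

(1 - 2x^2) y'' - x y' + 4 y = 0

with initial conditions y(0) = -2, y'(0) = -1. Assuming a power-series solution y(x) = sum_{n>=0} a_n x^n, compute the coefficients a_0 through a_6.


Ansatz: y(x) = sum_{n>=0} a_n x^n, so y'(x) = sum_{n>=1} n a_n x^(n-1) and y''(x) = sum_{n>=2} n(n-1) a_n x^(n-2).
Substitute into P(x) y'' + Q(x) y' + R(x) y = 0 with P(x) = 1 - 2x^2, Q(x) = -x, R(x) = 4, and match powers of x.
Initial conditions: a_0 = -2, a_1 = -1.
Setting the coefficient of each power of x to zero and solving order by order (substituting the coefficients already found):
  x^0: 2 a_2 + 4 a_0 = 0  ->  2 a_2 = -4 a_0 = 8  ->  a_2 = 4
  x^1: 6 a_3 + 3 a_1 = 0  ->  6 a_3 = -3 a_1 = 3  ->  a_3 = 1/2
  x^2: 12 a_4 - 2 a_2 = 0  ->  12 a_4 = 2 a_2 = 8  ->  a_4 = 2/3
  x^3: 20 a_5 - 11 a_3 = 0  ->  20 a_5 = 11 a_3 = 11/2  ->  a_5 = 11/40
  x^4: 30 a_6 - 24 a_4 = 0  ->  30 a_6 = 24 a_4 = 16  ->  a_6 = 8/15
Truncated series: y(x) = -2 - x + 4 x^2 + (1/2) x^3 + (2/3) x^4 + (11/40) x^5 + (8/15) x^6 + O(x^7).

a_0 = -2; a_1 = -1; a_2 = 4; a_3 = 1/2; a_4 = 2/3; a_5 = 11/40; a_6 = 8/15
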